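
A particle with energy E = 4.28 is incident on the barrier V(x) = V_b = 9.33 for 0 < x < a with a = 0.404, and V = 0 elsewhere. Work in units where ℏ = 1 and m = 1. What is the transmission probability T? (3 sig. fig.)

E < V_b: inside the barrier ψ ∝ e^{±κx} with κ = √(2m(V_b − E))/ℏ = 3.178.
κa = 1.284, sinh(κa) = 1.667.
Matching ψ, ψ′ at both faces gives T = [1 + V_b² sinh²(κa) / (4E(V_b − E))]⁻¹ = 1/3.798 = 0.263.

T = 0.263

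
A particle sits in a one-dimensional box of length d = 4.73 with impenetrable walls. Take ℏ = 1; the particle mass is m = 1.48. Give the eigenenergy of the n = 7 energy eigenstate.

E = 7.30

The infinite-well eigenfunctions ψ_n = √(2/d) sin(nπx/d) vanish at both walls, giving E_n = n²π²ℏ²/(2md²).
E_7 = 7² × π² / (2 × 1.48 × 4.73²) = 7.303.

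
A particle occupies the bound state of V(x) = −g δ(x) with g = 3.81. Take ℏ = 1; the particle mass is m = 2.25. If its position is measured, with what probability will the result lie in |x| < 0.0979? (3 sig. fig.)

P = 0.813

The normalised bound state is ψ = √κ e^{−κ|x|} with κ = mg/ℏ² = 8.573.
P(|x| < d) = ∫_{−d}^{d} κ e^{−2κ|x|} dx = 1 − e^{−2κd} = 1 − e^{−1.678} = 0.8133.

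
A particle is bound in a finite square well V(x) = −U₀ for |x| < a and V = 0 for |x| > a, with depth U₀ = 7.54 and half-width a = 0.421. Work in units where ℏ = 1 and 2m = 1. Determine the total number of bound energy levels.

The dimensionless depth is z₀ = a√(2mU₀)/ℏ = 0.421 × √(7.540) = 1.156.
A new bound state (alternating even/odd) appears each time z₀ passes a multiple of π/2, so N = ⌊2z₀/π⌋ + 1 = ⌊0.7359⌋ + 1 = 1.

N = 1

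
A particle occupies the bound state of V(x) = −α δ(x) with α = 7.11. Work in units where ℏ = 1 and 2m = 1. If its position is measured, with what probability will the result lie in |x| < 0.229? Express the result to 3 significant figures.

P = 0.804

The normalised bound state is ψ = √κ e^{−κ|x|} with κ = mα/ℏ² = 3.555.
P(|x| < d) = ∫_{−d}^{d} κ e^{−2κ|x|} dx = 1 − e^{−2κd} = 1 − e^{−1.628} = 0.8037.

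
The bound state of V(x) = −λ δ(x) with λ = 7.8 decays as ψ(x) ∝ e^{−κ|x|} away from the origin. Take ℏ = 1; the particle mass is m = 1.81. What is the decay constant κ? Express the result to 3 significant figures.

Integrate −(ℏ²/2m)ψ'' − λδ(x)ψ = Eψ from −ε to +ε: the ψ'' term gives ψ'(0⁺) − ψ'(0⁻) and the δ term gives −(2mλ/ℏ²)ψ(0).
With ψ ∝ e^{−κ|x|} this yields −2κ = −2mλ/ℏ², so κ = mλ/ℏ² = 14.12.

κ = 14.1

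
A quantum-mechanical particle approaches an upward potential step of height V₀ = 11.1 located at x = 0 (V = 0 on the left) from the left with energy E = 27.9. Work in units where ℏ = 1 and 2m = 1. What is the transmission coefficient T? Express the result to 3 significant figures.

On each side the TISE gives plane waves with k = √(2m(E − V))/ℏ: k₁ = √(2·½·27.9) = 5.282, k₂ = √(2·½·16.8) = 4.099.
Continuity of ψ and ψ′ at the step yields the reflection amplitude r = (k₁ − k₂)/(k₁ + k₂) = 0.1261; thus R = |r|² = 0.01591, T = 0.9841.

T = 0.984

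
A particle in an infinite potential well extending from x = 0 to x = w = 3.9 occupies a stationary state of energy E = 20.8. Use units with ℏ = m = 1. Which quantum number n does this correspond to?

From E_n = n²π²ℏ²/(2mw²) invert to n = √(2mw²E)/(πℏ).
n = (3.9/π) × √(2 × 1 × 20.8) = 8.007 → n = 8.

n = 8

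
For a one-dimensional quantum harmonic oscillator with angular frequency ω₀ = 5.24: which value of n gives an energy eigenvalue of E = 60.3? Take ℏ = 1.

Invert E_n = (n + ½)ℏω₀: n = E/ℏω₀ − ½ = 11.008, so n = 11.

n = 11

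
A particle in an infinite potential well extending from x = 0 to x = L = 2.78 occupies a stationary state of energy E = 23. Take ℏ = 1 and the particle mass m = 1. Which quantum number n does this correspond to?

For an infinite well E_n = n²π²ℏ²/(2mL²), so n = (L/πℏ)√(2mE).
n = (2.78/π) × √(2 × 1 × 23) = 6.002 → n = 6.

n = 6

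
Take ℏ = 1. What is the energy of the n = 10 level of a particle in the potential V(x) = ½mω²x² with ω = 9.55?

Using E_n = (n + ½)ℏω: E_10 = 10.5 × 9.55 = 100.3.

E = 100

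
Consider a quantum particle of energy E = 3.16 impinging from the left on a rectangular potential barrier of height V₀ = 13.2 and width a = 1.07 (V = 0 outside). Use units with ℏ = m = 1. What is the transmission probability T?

E < V₀: inside the barrier ψ ∝ e^{±κx} with κ = √(2m(V₀ − E))/ℏ = 4.481.
κa = 4.795, sinh(κa) = 60.43.
Matching ψ, ψ′ at both faces gives T = [1 + V₀² sinh²(κa) / (4E(V₀ − E))]⁻¹ = 1/5015 = 0.000199.

T = 0.000199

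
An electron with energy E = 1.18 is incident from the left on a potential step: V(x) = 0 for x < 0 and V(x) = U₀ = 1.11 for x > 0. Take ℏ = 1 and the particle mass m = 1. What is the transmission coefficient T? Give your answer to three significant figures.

The wavenumbers are k₁ = √(2mE)/ℏ = 1.536 on the left and k₂ = √(2m(E − U₀))/ℏ = 0.3742 on the right.
Matching ψ and ψ′ at x = 0 gives r = (k₁ − k₂)/(k₁ + k₂), so R = r² = 0.3700 and T = 1 − R = 0.6300.

T = 0.630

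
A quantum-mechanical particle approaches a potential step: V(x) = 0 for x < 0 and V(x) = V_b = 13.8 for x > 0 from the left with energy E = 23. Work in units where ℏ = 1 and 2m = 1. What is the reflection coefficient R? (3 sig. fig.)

The wavenumbers are k₁ = √(2mE)/ℏ = 4.796 on the left and k₂ = √(2m(E − V_b))/ℏ = 3.033 on the right.
Continuity of ψ and ψ′ at the step yields the reflection amplitude r = (k₁ − k₂)/(k₁ + k₂) = 0.2251; thus R = |r|² = 0.05069, T = 0.9493.

R = 0.0507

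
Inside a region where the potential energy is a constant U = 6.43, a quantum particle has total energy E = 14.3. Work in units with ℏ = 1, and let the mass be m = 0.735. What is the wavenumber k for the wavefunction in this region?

k = 3.40

With E > U the solution is oscillatory, ψ ∝ e^{±ikx} with k = √(2m(E − U))/ℏ.
k = √(2 × 0.735 × 7.87) = 3.401.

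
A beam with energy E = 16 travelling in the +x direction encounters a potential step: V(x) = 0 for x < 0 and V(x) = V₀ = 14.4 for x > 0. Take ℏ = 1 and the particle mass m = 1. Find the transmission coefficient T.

On each side the TISE gives plane waves with k = √(2m(E − V))/ℏ: k₁ = √(2·1·16) = 5.657, k₂ = √(2·1·1.6) = 1.789.
Matching ψ and ψ′ at x = 0 gives r = (k₁ − k₂)/(k₁ + k₂), so R = r² = 0.2699 and T = 1 − R = 0.7301.

T = 0.730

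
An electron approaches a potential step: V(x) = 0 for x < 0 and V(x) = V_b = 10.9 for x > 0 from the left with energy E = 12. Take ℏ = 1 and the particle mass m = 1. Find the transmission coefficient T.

T = 0.714

The wavenumbers are k₁ = √(2mE)/ℏ = 4.899 on the left and k₂ = √(2m(E − V_b))/ℏ = 1.483 on the right.
Matching ψ and ψ′ at x = 0 gives r = (k₁ − k₂)/(k₁ + k₂), so R = r² = 0.2864 and T = 1 − R = 0.7136.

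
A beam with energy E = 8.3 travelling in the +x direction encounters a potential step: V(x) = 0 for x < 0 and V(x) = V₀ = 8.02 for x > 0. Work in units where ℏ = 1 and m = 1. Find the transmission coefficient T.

The wavenumbers are k₁ = √(2mE)/ℏ = 4.074 on the left and k₂ = √(2m(E − V₀))/ℏ = 0.7483 on the right.
Matching ψ and ψ′ at x = 0 gives r = (k₁ − k₂)/(k₁ + k₂), so R = r² = 0.4756 and T = 1 − R = 0.5244.

T = 0.524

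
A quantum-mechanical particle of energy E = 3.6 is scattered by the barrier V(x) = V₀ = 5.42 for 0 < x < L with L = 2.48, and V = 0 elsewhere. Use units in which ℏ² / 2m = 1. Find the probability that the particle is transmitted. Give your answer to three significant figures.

Since E < V₀ the interior solution is evanescent with decay constant κ = √(2m(V₀ − E))/ℏ = 1.349.
κL = 3.346, sinh(κL) = 14.17.
The exact tunnelling result is T⁻¹ = 1 + V₀² sinh²(κL) / [4E(V₀ − E)] = 226.1, so T = 0.00442.

T = 0.00442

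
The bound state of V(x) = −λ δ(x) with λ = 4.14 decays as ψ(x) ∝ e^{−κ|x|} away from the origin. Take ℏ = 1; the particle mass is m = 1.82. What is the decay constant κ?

κ = 7.53

Integrating the TISE across x = 0 gives the cusp condition ψ'(0⁺) − ψ'(0⁻) = −(2mλ/ℏ²)ψ(0).
With ψ ∝ e^{−κ|x|} this yields −2κ = −2mλ/ℏ², so κ = mλ/ℏ² = 7.535.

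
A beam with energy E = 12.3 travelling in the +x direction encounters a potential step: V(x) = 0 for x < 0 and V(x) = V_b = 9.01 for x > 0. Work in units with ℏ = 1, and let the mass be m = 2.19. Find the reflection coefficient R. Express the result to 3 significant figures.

On each side the TISE gives plane waves with k = √(2m(E − V))/ℏ: k₁ = √(2·2.19·12.3) = 7.340, k₂ = √(2·2.19·3.29) = 3.796.
Matching ψ and ψ′ at x = 0 gives r = (k₁ − k₂)/(k₁ + k₂), so R = r² = 0.1013 and T = 1 − R = 0.8987.

R = 0.101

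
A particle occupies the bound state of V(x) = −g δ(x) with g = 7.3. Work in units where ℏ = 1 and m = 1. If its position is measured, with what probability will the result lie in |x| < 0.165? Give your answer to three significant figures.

The normalised bound state is ψ = √κ e^{−κ|x|} with κ = mg/ℏ² = 7.300.
P(|x| < d) = ∫_{−d}^{d} κ e^{−2κ|x|} dx = 1 − e^{−2κd} = 1 − e^{−2.409} = 0.9101.

P = 0.910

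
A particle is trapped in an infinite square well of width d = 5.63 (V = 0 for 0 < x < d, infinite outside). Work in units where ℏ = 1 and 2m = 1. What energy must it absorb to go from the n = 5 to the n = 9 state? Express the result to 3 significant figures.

ΔE = 17.4

E_n = n²π²ℏ²/(2md²), so ΔE = (9² − 5²) π²ℏ²/(2md²).
ΔE = 56 × π² / (2 × 0.5 × 5.63²) = 17.44.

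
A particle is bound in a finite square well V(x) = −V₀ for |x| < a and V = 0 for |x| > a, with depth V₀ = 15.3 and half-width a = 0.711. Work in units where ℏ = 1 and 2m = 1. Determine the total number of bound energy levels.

N = 2

Define the well-strength parameter z₀ = (a/ℏ)√(2mV₀) = 0.711 × √(2·0.5·15.3) = 2.781.
A new bound state (alternating even/odd) appears each time z₀ passes a multiple of π/2, so N = ⌊2z₀/π⌋ + 1 = ⌊1.770⌋ + 1 = 2.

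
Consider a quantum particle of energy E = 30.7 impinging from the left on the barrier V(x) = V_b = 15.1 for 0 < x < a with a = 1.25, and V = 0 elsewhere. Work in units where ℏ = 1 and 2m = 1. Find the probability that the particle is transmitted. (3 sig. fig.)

T = 0.898

Above the barrier the interior wavenumber is k₂ = √(2m(E − V_b))/ℏ = 3.950, giving phase k₂a = 4.937.
Matching at both interfaces gives T⁻¹ = 1 + V_b² sin²(k₂a) / [4E(E − V_b)] = 1.113, hence T = 0.898.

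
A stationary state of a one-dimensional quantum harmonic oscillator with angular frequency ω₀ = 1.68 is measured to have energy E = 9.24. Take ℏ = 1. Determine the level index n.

n = 5

E_n = ℏω₀(n + ½) ⇒ n = E/(ℏω₀) − ½ = 9.24/1.68 − 0.5 = 5.000 → n = 5.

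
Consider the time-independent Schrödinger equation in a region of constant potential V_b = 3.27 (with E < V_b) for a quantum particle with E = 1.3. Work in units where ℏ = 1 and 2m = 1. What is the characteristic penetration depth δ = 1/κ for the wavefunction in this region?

δ = 0.712

Since E < V_b the TISE in this region is ψ'' = κ²ψ with κ = √(2m(V_b − E))/ℏ.
κ = √(2 × 0.5 × 1.97) = 1.404. The penetration depth is δ = 1/κ = 0.712.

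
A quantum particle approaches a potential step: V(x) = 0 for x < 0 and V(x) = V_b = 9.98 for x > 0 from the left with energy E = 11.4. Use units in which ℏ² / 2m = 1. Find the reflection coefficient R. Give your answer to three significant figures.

The wavenumbers are k₁ = √(2mE)/ℏ = 3.376 on the left and k₂ = √(2m(E − V_b))/ℏ = 1.192 on the right.
Matching ψ and ψ′ at x = 0 gives r = (k₁ − k₂)/(k₁ + k₂), so R = r² = 0.2287 and T = 1 − R = 0.7713.

R = 0.229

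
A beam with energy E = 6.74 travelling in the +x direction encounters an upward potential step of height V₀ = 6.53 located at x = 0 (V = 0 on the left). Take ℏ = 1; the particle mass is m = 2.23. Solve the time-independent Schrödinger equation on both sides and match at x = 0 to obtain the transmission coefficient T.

On each side the TISE gives plane waves with k = √(2m(E − V))/ℏ: k₁ = √(2·2.23·6.74) = 5.483, k₂ = √(2·2.23·0.21) = 0.9678.
Matching ψ and ψ′ at x = 0 gives r = (k₁ − k₂)/(k₁ + k₂), so R = r² = 0.4899 and T = 1 − R = 0.5101.

T = 0.510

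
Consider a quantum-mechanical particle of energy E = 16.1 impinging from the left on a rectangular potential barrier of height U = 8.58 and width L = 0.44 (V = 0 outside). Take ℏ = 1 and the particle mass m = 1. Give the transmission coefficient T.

T = 0.870

E > U: inside the barrier k₂ = √(2m(E − U))/ℏ = 3.878, k₂L = 1.706.
Matching at both interfaces gives T⁻¹ = 1 + U² sin²(k₂L) / [4E(E − U)] = 1.149, hence T = 0.870.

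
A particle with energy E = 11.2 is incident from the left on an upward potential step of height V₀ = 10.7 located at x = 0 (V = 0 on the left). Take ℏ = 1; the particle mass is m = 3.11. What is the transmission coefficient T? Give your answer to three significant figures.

The wavenumbers are k₁ = √(2mE)/ℏ = 8.346 on the left and k₂ = √(2m(E − V₀))/ℏ = 1.764 on the right.
Continuity of ψ and ψ′ at the step yields the reflection amplitude r = (k₁ − k₂)/(k₁ + k₂) = 0.6511; thus R = |r|² = 0.4240, T = 0.5760.

T = 0.576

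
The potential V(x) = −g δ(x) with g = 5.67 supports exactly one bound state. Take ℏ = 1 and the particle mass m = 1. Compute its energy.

E = -16.1

For x ≠ 0 the bound state is ψ ∝ e^{−κ|x|}; integrating the TISE across the delta gives the cusp condition 2κ = 2mg/ℏ², so κ = 5.670.
Then E = −ℏ²κ²/(2m) = −mg²/(2ℏ²) = -16.07.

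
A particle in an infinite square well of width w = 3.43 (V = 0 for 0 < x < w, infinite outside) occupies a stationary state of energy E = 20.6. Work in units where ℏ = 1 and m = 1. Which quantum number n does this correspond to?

For an infinite well E_n = n²π²ℏ²/(2mw²), so n = (w/πℏ)√(2mE).
n = (3.43/π) × √(2 × 1 × 20.6) = 7.008 → n = 7.

n = 7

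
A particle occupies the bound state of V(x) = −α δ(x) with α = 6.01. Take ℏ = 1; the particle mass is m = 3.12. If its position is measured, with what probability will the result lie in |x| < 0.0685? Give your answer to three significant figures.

The normalised bound state is ψ = √κ e^{−κ|x|} with κ = mα/ℏ² = 18.75.
P(|x| < d) = ∫_{−d}^{d} κ e^{−2κ|x|} dx = 1 − e^{−2κd} = 1 − e^{−2.569} = 0.9234.

P = 0.923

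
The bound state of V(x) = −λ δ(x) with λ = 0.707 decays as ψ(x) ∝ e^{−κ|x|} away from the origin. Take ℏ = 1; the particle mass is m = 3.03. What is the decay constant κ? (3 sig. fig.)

Integrate −(ℏ²/2m)ψ'' − λδ(x)ψ = Eψ from −ε to +ε: the ψ'' term gives ψ'(0⁺) − ψ'(0⁻) and the δ term gives −(2mλ/ℏ²)ψ(0).
With ψ ∝ e^{−κ|x|} this yields −2κ = −2mλ/ℏ², so κ = mλ/ℏ² = 2.142.

κ = 2.14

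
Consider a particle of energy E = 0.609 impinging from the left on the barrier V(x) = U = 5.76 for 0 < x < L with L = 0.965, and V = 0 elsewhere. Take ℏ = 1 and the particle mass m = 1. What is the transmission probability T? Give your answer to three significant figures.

T = 0.00309

E < U: inside the barrier ψ ∝ e^{±κx} with κ = √(2m(U − E))/ℏ = 3.210.
κL = 3.097, sinh(κL) = 11.05.
Matching ψ, ψ′ at both faces gives T = [1 + U² sinh²(κL) / (4E(U − E))]⁻¹ = 1/323.7 = 0.00309.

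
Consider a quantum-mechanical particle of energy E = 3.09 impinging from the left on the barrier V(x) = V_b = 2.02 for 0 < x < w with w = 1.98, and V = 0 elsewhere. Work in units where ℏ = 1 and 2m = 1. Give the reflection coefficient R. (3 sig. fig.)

R = 0.196

E > V_b: inside the barrier k₂ = √(2m(E − V_b))/ℏ = 1.034, k₂w = 2.048.
T = [1 + V_b² sin²(k₂w) / (4E(E − V_b))]⁻¹ = 1/1.243 = 0.804.
R = 1 − T = 0.196.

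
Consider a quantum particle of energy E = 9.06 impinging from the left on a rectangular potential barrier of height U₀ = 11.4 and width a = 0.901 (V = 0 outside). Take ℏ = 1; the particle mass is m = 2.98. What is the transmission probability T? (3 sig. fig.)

Since E < U₀ the interior solution is evanescent with decay constant κ = √(2m(U₀ − E))/ℏ = 3.734.
κa = 3.365, sinh(κa) = 14.45.
Matching ψ, ψ′ at both faces gives T = [1 + U₀² sinh²(κa) / (4E(U₀ − E))]⁻¹ = 1/320.8 = 0.00312.

T = 0.00312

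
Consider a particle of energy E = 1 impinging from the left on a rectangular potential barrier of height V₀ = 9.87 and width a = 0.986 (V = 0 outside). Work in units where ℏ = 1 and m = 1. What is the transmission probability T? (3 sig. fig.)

T = 0.000360

E < V₀: inside the barrier ψ ∝ e^{±κx} with κ = √(2m(V₀ − E))/ℏ = 4.212.
κa = 4.153, sinh(κa) = 31.80.
The exact tunnelling result is T⁻¹ = 1 + V₀² sinh²(κa) / [4E(V₀ − E)] = 2778, so T = 0.000360.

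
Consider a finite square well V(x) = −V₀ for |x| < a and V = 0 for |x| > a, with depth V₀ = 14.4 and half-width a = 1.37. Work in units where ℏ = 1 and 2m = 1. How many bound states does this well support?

The dimensionless depth is z₀ = a√(2mV₀)/ℏ = 1.37 × √(14.40) = 5.199.
A new bound state (alternating even/odd) appears each time z₀ passes a multiple of π/2, so N = ⌊2z₀/π⌋ + 1 = ⌊3.310⌋ + 1 = 4.

N = 4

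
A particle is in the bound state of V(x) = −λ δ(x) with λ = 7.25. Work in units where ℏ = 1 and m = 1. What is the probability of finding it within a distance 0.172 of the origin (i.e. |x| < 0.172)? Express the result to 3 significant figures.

P = 0.917

The normalised bound state is ψ = √κ e^{−κ|x|} with κ = mλ/ℏ² = 7.250.
P(|x| < d) = ∫_{−d}^{d} κ e^{−2κ|x|} dx = 1 − e^{−2κd} = 1 − e^{−2.494} = 0.9174.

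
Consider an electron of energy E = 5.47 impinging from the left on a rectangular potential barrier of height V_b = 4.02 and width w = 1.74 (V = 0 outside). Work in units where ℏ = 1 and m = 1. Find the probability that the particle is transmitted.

T = 0.984

E > V_b: inside the barrier k₂ = √(2m(E − V_b))/ℏ = 1.703, k₂w = 2.963.
Matching at both interfaces gives T⁻¹ = 1 + V_b² sin²(k₂w) / [4E(E − V_b)] = 1.016, hence T = 0.984.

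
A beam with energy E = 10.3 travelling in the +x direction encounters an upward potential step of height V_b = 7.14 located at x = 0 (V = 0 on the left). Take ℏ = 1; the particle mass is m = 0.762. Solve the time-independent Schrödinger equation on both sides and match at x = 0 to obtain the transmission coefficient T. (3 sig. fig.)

The wavenumbers are k₁ = √(2mE)/ℏ = 3.962 on the left and k₂ = √(2m(E − V_b))/ℏ = 2.195 on the right.
Matching ψ and ψ′ at x = 0 gives r = (k₁ − k₂)/(k₁ + k₂), so R = r² = 0.08242 and T = 1 − R = 0.9176.

T = 0.918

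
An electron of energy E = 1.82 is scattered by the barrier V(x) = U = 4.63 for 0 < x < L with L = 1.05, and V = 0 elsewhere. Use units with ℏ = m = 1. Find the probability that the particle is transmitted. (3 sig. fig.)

E < U: inside the barrier ψ ∝ e^{±κx} with κ = √(2m(U − E))/ℏ = 2.371.
κL = 2.489, sinh(κL) = 5.984.
The exact tunnelling result is T⁻¹ = 1 + U² sinh²(κL) / [4E(U − E)] = 38.53, so T = 0.0260.

T = 0.0260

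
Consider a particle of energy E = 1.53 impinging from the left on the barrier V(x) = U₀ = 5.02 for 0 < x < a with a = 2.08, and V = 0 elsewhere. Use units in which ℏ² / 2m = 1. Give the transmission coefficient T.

Since E < U₀ the interior solution is evanescent with decay constant κ = √(2m(U₀ − E))/ℏ = 1.868.
κa = 3.886, sinh(κa) = 24.34.
Matching ψ, ψ′ at both faces gives T = [1 + U₀² sinh²(κa) / (4E(U₀ − E))]⁻¹ = 1/700.1 = 0.00143.

T = 0.00143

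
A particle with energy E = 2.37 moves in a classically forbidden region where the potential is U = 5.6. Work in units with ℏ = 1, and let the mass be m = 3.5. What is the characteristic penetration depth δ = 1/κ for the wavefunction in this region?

Since E < U the TISE in this region is ψ'' = κ²ψ with κ = √(2m(U − E))/ℏ.
κ = √(2 × 3.5 × 3.23) = 4.755. The penetration depth is δ = 1/κ = 0.210.

δ = 0.210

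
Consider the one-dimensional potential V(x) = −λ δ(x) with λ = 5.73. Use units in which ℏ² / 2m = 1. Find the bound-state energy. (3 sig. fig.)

The bound state is ψ(x) = √κ e^{−κ|x|}. The derivative jump ψ'(0⁺) − ψ'(0⁻) = −(2mλ/ℏ²)ψ(0) fixes κ = mλ/ℏ² = 2.865.
Then E = −ℏ²κ²/(2m) = −mλ²/(2ℏ²) = -8.208.

E = -8.21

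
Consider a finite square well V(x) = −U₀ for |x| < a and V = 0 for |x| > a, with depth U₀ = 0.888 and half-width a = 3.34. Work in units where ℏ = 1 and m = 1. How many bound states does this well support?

N = 3

The dimensionless depth is z₀ = a√(2mU₀)/ℏ = 3.34 × √(1.776) = 4.451.
The even/odd transcendental equations gain one root per π/2 in z₀, giving N = 1 + ⌊2z₀/π⌋ = 1 + ⌊2.834⌋ = 3.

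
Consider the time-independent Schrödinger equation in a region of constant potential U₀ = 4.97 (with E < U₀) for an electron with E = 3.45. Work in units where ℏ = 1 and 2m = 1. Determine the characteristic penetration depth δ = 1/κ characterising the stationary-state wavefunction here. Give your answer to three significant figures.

Since E < U₀ the TISE in this region is ψ'' = κ²ψ with κ = √(2m(U₀ − E))/ℏ.
κ = √(2 × 0.5 × 1.52) = 1.233. The penetration depth is δ = 1/κ = 0.811.

δ = 0.811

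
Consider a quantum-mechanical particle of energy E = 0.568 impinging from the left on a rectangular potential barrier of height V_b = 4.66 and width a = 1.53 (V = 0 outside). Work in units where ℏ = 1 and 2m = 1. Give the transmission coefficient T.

T = 0.00351

Since E < V_b the interior solution is evanescent with decay constant κ = √(2m(V_b − E))/ℏ = 2.023.
κa = 3.095, sinh(κa) = 11.02.
Matching ψ, ψ′ at both faces gives T = [1 + V_b² sinh²(κa) / (4E(V_b − E))]⁻¹ = 1/284.7 = 0.00351.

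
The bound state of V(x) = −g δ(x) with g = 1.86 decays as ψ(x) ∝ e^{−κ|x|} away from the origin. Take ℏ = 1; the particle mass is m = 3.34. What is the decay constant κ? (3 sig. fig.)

κ = 6.21

Integrate −(ℏ²/2m)ψ'' − gδ(x)ψ = Eψ from −ε to +ε: the ψ'' term gives ψ'(0⁺) − ψ'(0⁻) and the δ term gives −(2mg/ℏ²)ψ(0).
With ψ ∝ e^{−κ|x|} this yields −2κ = −2mg/ℏ², so κ = mg/ℏ² = 6.212.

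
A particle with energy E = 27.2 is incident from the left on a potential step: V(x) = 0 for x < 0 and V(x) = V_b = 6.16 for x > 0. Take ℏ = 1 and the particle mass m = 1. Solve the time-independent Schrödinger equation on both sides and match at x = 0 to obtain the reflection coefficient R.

R = 0.00411

The wavenumbers are k₁ = √(2mE)/ℏ = 7.376 on the left and k₂ = √(2m(E − V_b))/ℏ = 6.487 on the right.
Continuity of ψ and ψ′ at the step yields the reflection amplitude r = (k₁ − k₂)/(k₁ + k₂) = 0.06411; thus R = |r|² = 0.004110, T = 0.9959.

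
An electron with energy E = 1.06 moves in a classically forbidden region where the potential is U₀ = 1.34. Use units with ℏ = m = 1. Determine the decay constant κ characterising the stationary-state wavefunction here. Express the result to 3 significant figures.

κ = 0.748

Since E < U₀ the TISE in this region is ψ'' = κ²ψ with κ = √(2m(U₀ − E))/ℏ.
κ = √(2 × 1 × 0.28) = 0.7483.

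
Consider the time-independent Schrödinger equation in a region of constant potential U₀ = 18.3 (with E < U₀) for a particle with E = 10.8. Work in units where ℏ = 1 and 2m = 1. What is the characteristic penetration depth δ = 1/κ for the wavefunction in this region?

δ = 0.365

Since E < U₀ the TISE in this region is ψ'' = κ²ψ with κ = √(2m(U₀ − E))/ℏ.
κ = √(2 × 0.5 × 7.5) = 2.739. The penetration depth is δ = 1/κ = 0.365.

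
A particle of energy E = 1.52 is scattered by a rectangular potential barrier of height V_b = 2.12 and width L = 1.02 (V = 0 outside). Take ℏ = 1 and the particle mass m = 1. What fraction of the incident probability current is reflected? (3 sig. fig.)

R = 0.696

E < V_b: inside the barrier ψ ∝ e^{±κx} with κ = √(2m(V_b − E))/ℏ = 1.095.
κL = 1.117, sinh(κL) = 1.365.
Matching ψ, ψ′ at both faces gives T = [1 + V_b² sinh²(κL) / (4E(V_b − E))]⁻¹ = 1/3.295 = 0.304.
R = 1 − T = 0.696.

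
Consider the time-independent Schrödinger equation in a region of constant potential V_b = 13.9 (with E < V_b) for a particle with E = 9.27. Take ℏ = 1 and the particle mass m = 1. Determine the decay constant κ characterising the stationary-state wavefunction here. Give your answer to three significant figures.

Since E < V_b the TISE in this region is ψ'' = κ²ψ with κ = √(2m(V_b − E))/ℏ.
κ = √(2 × 1 × 4.63) = 3.043.

κ = 3.04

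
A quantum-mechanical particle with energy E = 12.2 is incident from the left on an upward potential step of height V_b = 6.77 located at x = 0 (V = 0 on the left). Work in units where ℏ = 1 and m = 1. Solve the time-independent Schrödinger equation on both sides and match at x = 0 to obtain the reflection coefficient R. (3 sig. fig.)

The wavenumbers are k₁ = √(2mE)/ℏ = 4.940 on the left and k₂ = √(2m(E − V_b))/ℏ = 3.295 on the right.
Matching ψ and ψ′ at x = 0 gives r = (k₁ − k₂)/(k₁ + k₂), so R = r² = 0.03986 and T = 1 − R = 0.9601.

R = 0.0399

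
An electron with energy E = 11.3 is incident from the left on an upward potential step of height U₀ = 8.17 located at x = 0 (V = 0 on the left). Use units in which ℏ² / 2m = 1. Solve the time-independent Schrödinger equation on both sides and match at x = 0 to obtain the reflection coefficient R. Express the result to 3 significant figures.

The wavenumbers are k₁ = √(2mE)/ℏ = 3.362 on the left and k₂ = √(2m(E − U₀))/ℏ = 1.769 on the right.
Continuity of ψ and ψ′ at the step yields the reflection amplitude r = (k₁ − k₂)/(k₁ + k₂) = 0.3104; thus R = |r|² = 0.09632, T = 0.9037.

R = 0.0963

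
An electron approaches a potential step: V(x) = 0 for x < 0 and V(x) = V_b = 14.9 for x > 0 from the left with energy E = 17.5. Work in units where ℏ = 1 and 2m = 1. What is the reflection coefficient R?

R = 0.197

On each side the TISE gives plane waves with k = √(2m(E − V))/ℏ: k₁ = √(2·½·17.5) = 4.183, k₂ = √(2·½·2.6) = 1.612.
Matching ψ and ψ′ at x = 0 gives r = (k₁ − k₂)/(k₁ + k₂), so R = r² = 0.1968 and T = 1 − R = 0.8032.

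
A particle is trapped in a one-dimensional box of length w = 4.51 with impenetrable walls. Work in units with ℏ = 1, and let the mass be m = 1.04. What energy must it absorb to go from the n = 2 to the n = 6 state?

ΔE = 7.47

E_n = n²π²ℏ²/(2mw²), so ΔE = (6² − 2²) π²ℏ²/(2mw²).
ΔE = 32 × π² / (2 × 1.04 × 4.51²) = 7.465.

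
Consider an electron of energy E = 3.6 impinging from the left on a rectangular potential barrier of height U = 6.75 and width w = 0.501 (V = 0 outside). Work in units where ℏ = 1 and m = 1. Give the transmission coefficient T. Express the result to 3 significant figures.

Since E < U the interior solution is evanescent with decay constant κ = √(2m(U − E))/ℏ = 2.510.
κw = 1.258, sinh(κw) = 1.616.
Matching ψ, ψ′ at both faces gives T = [1 + U² sinh²(κw) / (4E(U − E))]⁻¹ = 1/3.624 = 0.276.

T = 0.276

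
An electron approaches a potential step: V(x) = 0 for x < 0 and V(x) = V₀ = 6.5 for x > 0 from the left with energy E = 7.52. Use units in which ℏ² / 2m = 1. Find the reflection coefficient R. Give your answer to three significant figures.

R = 0.213

On each side the TISE gives plane waves with k = √(2m(E − V))/ℏ: k₁ = √(2·½·7.52) = 2.742, k₂ = √(2·½·1.02) = 1.010.
Matching ψ and ψ′ at x = 0 gives r = (k₁ − k₂)/(k₁ + k₂), so R = r² = 0.2131 and T = 1 − R = 0.7869.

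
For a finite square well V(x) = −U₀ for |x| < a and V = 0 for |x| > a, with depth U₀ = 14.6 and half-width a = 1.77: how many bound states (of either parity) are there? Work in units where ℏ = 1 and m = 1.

N = 7

The dimensionless depth is z₀ = a√(2mU₀)/ℏ = 1.77 × √(29.20) = 9.565.
A new bound state (alternating even/odd) appears each time z₀ passes a multiple of π/2, so N = ⌊2z₀/π⌋ + 1 = ⌊6.089⌋ + 1 = 7.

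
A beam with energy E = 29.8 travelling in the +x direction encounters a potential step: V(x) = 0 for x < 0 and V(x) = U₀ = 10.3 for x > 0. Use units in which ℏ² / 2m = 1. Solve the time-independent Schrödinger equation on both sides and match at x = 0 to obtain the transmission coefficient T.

T = 0.989

On each side the TISE gives plane waves with k = √(2m(E − V))/ℏ: k₁ = √(2·½·29.8) = 5.459, k₂ = √(2·½·19.5) = 4.416.
Continuity of ψ and ψ′ at the step yields the reflection amplitude r = (k₁ − k₂)/(k₁ + k₂) = 0.1056; thus R = |r|² = 0.01116, T = 0.9888.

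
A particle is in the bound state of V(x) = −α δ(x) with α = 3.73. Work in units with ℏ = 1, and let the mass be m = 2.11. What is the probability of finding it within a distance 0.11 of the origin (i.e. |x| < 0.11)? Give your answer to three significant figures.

The normalised bound state is ψ = √κ e^{−κ|x|} with κ = mα/ℏ² = 7.870.
P(|x| < d) = ∫_{−d}^{d} κ e^{−2κ|x|} dx = 1 − e^{−2κd} = 1 − e^{−1.731} = 0.8230.

P = 0.823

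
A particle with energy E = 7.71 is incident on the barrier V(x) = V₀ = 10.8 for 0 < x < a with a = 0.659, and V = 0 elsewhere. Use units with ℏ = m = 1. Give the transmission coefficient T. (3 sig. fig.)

T = 0.118

Since E < V₀ the interior solution is evanescent with decay constant κ = √(2m(V₀ − E))/ℏ = 2.486.
κa = 1.638, sinh(κa) = 2.476.
The exact tunnelling result is T⁻¹ = 1 + V₀² sinh²(κa) / [4E(V₀ − E)] = 8.503, so T = 0.118.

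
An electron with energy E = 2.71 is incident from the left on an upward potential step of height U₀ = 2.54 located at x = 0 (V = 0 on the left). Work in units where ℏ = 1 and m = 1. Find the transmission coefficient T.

T = 0.641

The wavenumbers are k₁ = √(2mE)/ℏ = 2.328 on the left and k₂ = √(2m(E − U₀))/ℏ = 0.5831 on the right.
Continuity of ψ and ψ′ at the step yields the reflection amplitude r = (k₁ − k₂)/(k₁ + k₂) = 0.5994; thus R = |r|² = 0.3593, T = 0.6407.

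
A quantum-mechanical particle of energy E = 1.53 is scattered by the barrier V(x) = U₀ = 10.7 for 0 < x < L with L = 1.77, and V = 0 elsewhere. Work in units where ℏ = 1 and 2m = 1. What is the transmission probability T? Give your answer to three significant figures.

E < U₀: inside the barrier ψ ∝ e^{±κx} with κ = √(2m(U₀ − E))/ℏ = 3.028.
κL = 5.360, sinh(κL) = 106.4.
The exact tunnelling result is T⁻¹ = 1 + U₀² sinh²(κL) / [4E(U₀ − E)] = 23080, so T = 0.0000433.

T = 0.0000433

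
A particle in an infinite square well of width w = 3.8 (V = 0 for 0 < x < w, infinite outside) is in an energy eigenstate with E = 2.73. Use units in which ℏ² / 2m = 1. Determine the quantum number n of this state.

n = 2

For an infinite well E_n = n²π²ℏ²/(2mw²), so n = (w/πℏ)√(2mE).
n = (3.8/π) × √(2 × 0.5 × 2.73) = 1.999 → n = 2.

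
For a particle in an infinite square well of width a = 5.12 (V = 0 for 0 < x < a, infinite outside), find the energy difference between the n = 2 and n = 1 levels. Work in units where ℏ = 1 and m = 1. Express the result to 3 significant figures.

E_n = n²π²ℏ²/(2ma²), so ΔE = (2² − 1²) π²ℏ²/(2ma²).
ΔE = 3 × π² / (2 × 1 × 5.12²) = 0.5647.

ΔE = 0.565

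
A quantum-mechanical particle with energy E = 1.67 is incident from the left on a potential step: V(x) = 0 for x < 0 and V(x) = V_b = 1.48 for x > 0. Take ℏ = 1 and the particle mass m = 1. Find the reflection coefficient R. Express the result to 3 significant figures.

R = 0.246

The wavenumbers are k₁ = √(2mE)/ℏ = 1.828 on the left and k₂ = √(2m(E − V_b))/ℏ = 0.6164 on the right.
Continuity of ψ and ψ′ at the step yields the reflection amplitude r = (k₁ − k₂)/(k₁ + k₂) = 0.4955; thus R = |r|² = 0.2456, T = 0.7544.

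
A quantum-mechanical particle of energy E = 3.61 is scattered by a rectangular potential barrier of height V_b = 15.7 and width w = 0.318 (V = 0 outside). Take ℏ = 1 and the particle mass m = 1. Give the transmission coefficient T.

Since E < V_b the interior solution is evanescent with decay constant κ = √(2m(V_b − E))/ℏ = 4.917.
κw = 1.564, sinh(κw) = 2.284.
Matching ψ, ψ′ at both faces gives T = [1 + V_b² sinh²(κw) / (4E(V_b − E))]⁻¹ = 1/8.363 = 0.120.

T = 0.120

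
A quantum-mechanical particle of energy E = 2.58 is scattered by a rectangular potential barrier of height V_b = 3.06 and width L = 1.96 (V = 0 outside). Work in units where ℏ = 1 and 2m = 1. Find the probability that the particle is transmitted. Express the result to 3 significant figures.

Since E < V_b the interior solution is evanescent with decay constant κ = √(2m(V_b − E))/ℏ = 0.6928.
κL = 1.358, sinh(κL) = 1.815.
Matching ψ, ψ′ at both faces gives T = [1 + V_b² sinh²(κL) / (4E(V_b − E))]⁻¹ = 1/7.230 = 0.138.

T = 0.138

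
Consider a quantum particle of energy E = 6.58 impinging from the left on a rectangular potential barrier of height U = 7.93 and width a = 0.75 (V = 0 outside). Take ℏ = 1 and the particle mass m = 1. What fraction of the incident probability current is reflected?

Since E < U the interior solution is evanescent with decay constant κ = √(2m(U − E))/ℏ = 1.643.
κa = 1.232, sinh(κa) = 1.569.
The exact tunnelling result is T⁻¹ = 1 + U² sinh²(κa) / [4E(U − E)] = 5.356, so T = 0.187.
R = 1 − T = 0.813.

R = 0.813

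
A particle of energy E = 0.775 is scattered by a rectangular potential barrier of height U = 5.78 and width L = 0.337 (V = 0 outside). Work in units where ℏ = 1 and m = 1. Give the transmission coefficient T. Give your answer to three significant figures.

Since E < U the interior solution is evanescent with decay constant κ = √(2m(U − E))/ℏ = 3.164.
κL = 1.066, sinh(κL) = 1.280.
Matching ψ, ψ′ at both faces gives T = [1 + U² sinh²(κL) / (4E(U − E))]⁻¹ = 1/4.528 = 0.221.

T = 0.221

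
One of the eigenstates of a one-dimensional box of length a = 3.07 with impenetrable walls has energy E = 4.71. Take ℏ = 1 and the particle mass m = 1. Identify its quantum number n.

n = 3

For an infinite well E_n = n²π²ℏ²/(2ma²), so n = (a/πℏ)√(2mE).
n = (3.07/π) × √(2 × 1 × 4.71) = 2.999 → n = 3.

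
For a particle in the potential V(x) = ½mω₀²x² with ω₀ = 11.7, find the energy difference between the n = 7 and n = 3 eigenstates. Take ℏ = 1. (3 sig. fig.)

E_n = ℏω₀(n + ½), so ΔE = (7 − 3) ℏω₀ = 4 × 11.7 = 46.80.

ΔE = 46.8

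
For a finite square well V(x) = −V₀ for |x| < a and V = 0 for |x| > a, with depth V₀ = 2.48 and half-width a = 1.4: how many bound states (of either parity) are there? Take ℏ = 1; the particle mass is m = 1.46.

Define the well-strength parameter z₀ = (a/ℏ)√(2mV₀) = 1.4 × √(2·1.46·2.48) = 3.767.
The even/odd transcendental equations gain one root per π/2 in z₀, giving N = 1 + ⌊2z₀/π⌋ = 1 + ⌊2.398⌋ = 3.

N = 3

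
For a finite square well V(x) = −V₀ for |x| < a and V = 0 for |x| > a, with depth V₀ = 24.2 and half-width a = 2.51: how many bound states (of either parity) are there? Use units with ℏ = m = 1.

The dimensionless depth is z₀ = a√(2mV₀)/ℏ = 2.51 × √(48.40) = 17.46.
The even/odd transcendental equations gain one root per π/2 in z₀, giving N = 1 + ⌊2z₀/π⌋ = 1 + ⌊11.12⌋ = 12.

N = 12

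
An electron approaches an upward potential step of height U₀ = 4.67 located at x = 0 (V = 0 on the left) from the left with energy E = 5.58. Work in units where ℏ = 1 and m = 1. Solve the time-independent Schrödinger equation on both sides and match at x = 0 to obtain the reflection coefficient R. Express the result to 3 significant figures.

On each side the TISE gives plane waves with k = √(2m(E − V))/ℏ: k₁ = √(2·1·5.58) = 3.341, k₂ = √(2·1·0.91) = 1.349.
Continuity of ψ and ψ′ at the step yields the reflection amplitude r = (k₁ − k₂)/(k₁ + k₂) = 0.4247; thus R = |r|² = 0.1803, T = 0.8197.

R = 0.180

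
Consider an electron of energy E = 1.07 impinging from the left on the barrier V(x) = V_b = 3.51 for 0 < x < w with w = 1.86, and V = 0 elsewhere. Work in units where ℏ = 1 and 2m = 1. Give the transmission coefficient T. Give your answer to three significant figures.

T = 0.0101

E < V_b: inside the barrier ψ ∝ e^{±κx} with κ = √(2m(V_b − E))/ℏ = 1.562.
κw = 2.905, sinh(κw) = 9.109.
The exact tunnelling result is T⁻¹ = 1 + V_b² sinh²(κw) / [4E(V_b − E)] = 98.89, so T = 0.0101.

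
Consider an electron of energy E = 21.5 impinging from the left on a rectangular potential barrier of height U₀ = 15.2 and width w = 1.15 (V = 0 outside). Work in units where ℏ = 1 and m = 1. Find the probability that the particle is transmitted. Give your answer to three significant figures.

E > U₀: inside the barrier k₂ = √(2m(E − U₀))/ℏ = 3.550, k₂w = 4.082.
T = [1 + U₀² sin²(k₂w) / (4E(E − U₀))]⁻¹ = 1/1.278 = 0.782.

T = 0.782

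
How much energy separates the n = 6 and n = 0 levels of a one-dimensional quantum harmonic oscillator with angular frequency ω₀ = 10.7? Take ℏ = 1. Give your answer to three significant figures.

E_n = ℏω₀(n + ½), so ΔE = (6 − 0) ℏω₀ = 6 × 10.7 = 64.20.

ΔE = 64.2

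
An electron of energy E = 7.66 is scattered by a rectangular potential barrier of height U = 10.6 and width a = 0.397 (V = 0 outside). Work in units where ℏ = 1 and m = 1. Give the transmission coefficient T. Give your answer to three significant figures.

T = 0.391

Since E < U the interior solution is evanescent with decay constant κ = √(2m(U − E))/ℏ = 2.425.
κa = 0.9627, sinh(κa) = 1.118.
The exact tunnelling result is T⁻¹ = 1 + U² sinh²(κa) / [4E(U − E)] = 2.560, so T = 0.391.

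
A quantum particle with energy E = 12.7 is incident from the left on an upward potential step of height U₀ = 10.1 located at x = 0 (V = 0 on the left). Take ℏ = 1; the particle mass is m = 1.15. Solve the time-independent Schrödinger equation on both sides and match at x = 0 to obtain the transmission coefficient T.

The wavenumbers are k₁ = √(2mE)/ℏ = 5.405 on the left and k₂ = √(2m(E − U₀))/ℏ = 2.445 on the right.
Continuity of ψ and ψ′ at the step yields the reflection amplitude r = (k₁ − k₂)/(k₁ + k₂) = 0.3770; thus R = |r|² = 0.1421, T = 0.8579.

T = 0.858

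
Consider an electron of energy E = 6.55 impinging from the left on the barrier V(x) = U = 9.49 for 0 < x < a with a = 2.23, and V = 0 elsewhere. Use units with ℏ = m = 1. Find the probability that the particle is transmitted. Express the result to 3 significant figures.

T = 0.0000688

Since E < U the interior solution is evanescent with decay constant κ = √(2m(U − E))/ℏ = 2.425.
κa = 5.407, sinh(κa) = 111.5.
Matching ψ, ψ′ at both faces gives T = [1 + U² sinh²(κa) / (4E(U − E))]⁻¹ = 1/14540 = 0.0000688.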